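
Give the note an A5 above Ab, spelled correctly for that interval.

E

A up a perfect fifth is E, so the target letter is E.
From Ab, an augmented fifth is 8 semitones up: E.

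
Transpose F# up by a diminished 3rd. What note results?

Ab

A third above F lands on the letter A.
A diminished third spans 2 semitones, so F# moves to pitch class 8. On the letter A that is Ab.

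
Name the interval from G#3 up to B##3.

augmented third

The letter names run G→B, a span of 2 letter steps, so the interval is some kind of third.
G# to B## is 5 semitones. A major third is 4, so 5 makes it augmented.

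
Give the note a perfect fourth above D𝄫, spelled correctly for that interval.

Gbb

D up a perfect fourth is G, so the target letter is G.
From Dbb, a perfect fourth is 5 semitones up: Gbb.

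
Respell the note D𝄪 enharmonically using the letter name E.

D## is pitch class 4. The letter E alone is pitch class 4.
Pitch class 4 on E needs no accidental: E.

E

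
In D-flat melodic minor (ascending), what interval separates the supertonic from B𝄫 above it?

diminished fifth

The supertonic of Db melodic minor (ascending) is Eb.
Eb up to Bbb: letters E→B make it a fifth; 6 semitones makes it diminished.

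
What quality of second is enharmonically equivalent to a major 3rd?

A major third spans 4 semitones.
A second spanning 4 semitones is doubly augmented (the major second is 2).

doubly augmented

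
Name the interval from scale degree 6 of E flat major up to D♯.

Scale degree 6 of Eb major is C.
C up to D#: letters C→D make it a second; 3 semitones makes it augmented.

augmented second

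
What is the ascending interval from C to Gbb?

The letter names run C→G, a span of 4 letter steps, so the interval is some kind of fifth.
C to Gbb is 5 semitones. A perfect fifth is 7, so 5 makes it doubly diminished.

doubly diminished fifth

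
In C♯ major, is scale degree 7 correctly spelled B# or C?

Each scale degree takes a distinct letter name. Degree 7 of a scale on C must use the letter B.
B# and C are enharmonically the same pitch, but only B# uses the letter B, so it is the correct spelling here.

B#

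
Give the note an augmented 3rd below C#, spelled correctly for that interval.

A third below C lands on the letter A.
An augmented third spans 5 semitones, so C# moves to pitch class 8. On the letter A that is Ab.

Ab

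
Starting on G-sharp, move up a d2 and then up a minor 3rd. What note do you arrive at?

A diminished second up from G# is Ab (letter A, 0 semitones up).
A minor third up from Ab is Cb (letter C, 3 semitones up).

Cb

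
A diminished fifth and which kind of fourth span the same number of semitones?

augmented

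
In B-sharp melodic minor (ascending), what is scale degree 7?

The B# melodic minor (ascending) scale runs B# C## D# E# F## G## A##.
Degree 7 is A##.

A##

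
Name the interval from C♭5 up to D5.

The letter names run C→D, a span of 1 letter step, so the interval is some kind of second.
Cb to D is 3 semitones. A major second is 2, so 3 makes it augmented.

augmented second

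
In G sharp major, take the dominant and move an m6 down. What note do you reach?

F##

The dominant of G# major is D#.
A minor sixth (8 semitones) below D# lands on the letter F, giving F##.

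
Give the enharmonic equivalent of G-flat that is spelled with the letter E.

E##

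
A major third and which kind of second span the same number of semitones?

A major third spans 4 semitones.
A second spanning 4 semitones is doubly augmented (the major second is 2).

doubly augmented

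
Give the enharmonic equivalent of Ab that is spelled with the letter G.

G#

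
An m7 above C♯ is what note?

B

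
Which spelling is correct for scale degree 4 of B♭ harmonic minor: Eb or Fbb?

Each scale degree takes a distinct letter name. Degree 4 of a scale on B must use the letter E.
Eb and Fbb are enharmonically the same pitch, but only Eb uses the letter E, so it is the correct spelling here.

Eb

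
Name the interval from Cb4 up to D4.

augmented second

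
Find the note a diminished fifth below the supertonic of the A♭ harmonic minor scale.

E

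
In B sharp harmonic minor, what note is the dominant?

F##

The B# harmonic minor scale runs B# C## D# E# F## G# A##.
Degree 5 is F##.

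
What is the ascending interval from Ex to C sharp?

diminished sixth

The letter names run E→C, a span of 5 letter steps, so the interval is some kind of sixth.
E## to C# is 7 semitones. A major sixth is 9, so 7 makes it diminished.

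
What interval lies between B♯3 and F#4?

diminished fifth

Counting letters B–C–D–E–F gives a fifth.
B#→F# = 6 semitones, 1 narrower than the perfect fifth (7), so diminished.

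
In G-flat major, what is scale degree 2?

The Gb major scale runs Gb Ab Bb Cb Db Eb F.
Degree 2 is Ab.

Ab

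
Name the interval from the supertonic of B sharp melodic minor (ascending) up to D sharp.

minor second

The supertonic of B# melodic minor (ascending) is C##.
C## up to D#: letters C→D make it a second; 1 semitone makes it minor.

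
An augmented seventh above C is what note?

C up a major seventh is B, so the target letter is B.
From C, an augmented seventh is 12 semitones up: B#.

B#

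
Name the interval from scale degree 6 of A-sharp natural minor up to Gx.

augmented second

Scale degree 6 of A# natural minor is F#.
F# up to G##: letters F→G make it a second; 3 semitones makes it augmented.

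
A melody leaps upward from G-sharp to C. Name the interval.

Counting letters G–A–B–C gives a fourth.
G#→C = 4 semitones, 1 narrower than the perfect fourth (5), so diminished.

diminished fourth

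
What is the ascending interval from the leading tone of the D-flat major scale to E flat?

minor third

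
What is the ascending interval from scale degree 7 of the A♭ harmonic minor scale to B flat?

Scale degree 7 of Ab harmonic minor is G.
G up to Bb: letters G→B make it a third; 3 semitones makes it minor.

minor third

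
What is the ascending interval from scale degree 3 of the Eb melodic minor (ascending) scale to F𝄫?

diminished seventh

Scale degree 3 of Eb melodic minor (ascending) is Gb.
Gb up to Fbb: letters G→F make it a seventh; 9 semitones makes it diminished.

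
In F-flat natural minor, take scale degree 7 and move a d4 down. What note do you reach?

Scale degree 7 of Fb natural minor is Ebb.
A diminished fourth (4 semitones) below Ebb lands on the letter B, giving Bb.

Bb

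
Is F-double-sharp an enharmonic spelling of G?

Yes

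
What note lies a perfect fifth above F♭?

Cb

F up a perfect fifth is C, so the target letter is C.
From Fb, a perfect fifth is 7 semitones up: Cb.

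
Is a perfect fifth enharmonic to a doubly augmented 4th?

Yes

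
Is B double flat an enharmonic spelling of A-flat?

Bbb is pitch class 9; Ab is pitch class 8.
The pitch classes differ (9 vs. 8), so they are not enharmonic equivalents.

No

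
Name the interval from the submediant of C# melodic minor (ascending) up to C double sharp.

major third

The submediant of C# melodic minor (ascending) is A#.
A# up to C##: letters A→C make it a third; 4 semitones makes it major.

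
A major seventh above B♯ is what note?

B up a major seventh is A#, so the target letter is A.
From B#, a major seventh is 11 semitones up: A##.

A##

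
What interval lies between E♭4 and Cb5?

minor sixth

The letter names run E→C, a span of 5 letter steps, so the interval is some kind of sixth.
Eb to Cb is 8 semitones. A major sixth is 9, so 8 makes it minor.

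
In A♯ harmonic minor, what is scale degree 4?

The A# harmonic minor scale runs A# B# C# D# E# F# G##.
Degree 4 is D#.

D#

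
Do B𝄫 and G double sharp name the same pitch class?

Bbb is pitch class 9; G## is pitch class 9.
All spellings map to pitch class 9, so they are enharmonically equivalent.

Yes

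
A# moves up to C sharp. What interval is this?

minor third

Counting letters A–B–C gives a third.
A#→C# = 3 semitones, 1 narrower than the major third (4), so minor.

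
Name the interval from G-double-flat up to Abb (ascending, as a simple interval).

The letter names run G→A, a span of 1 letter step, so the interval is some kind of second.
Gbb to Abb is 2 semitones. A major second is 2, so 2 makes it major.

major second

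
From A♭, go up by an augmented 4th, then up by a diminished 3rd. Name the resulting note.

An augmented fourth up from Ab is D (letter D, 6 semitones up).
A diminished third up from D is Fb (letter F, 2 semitones up).

Fb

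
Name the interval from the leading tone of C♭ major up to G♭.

minor sixth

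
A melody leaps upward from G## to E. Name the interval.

Counting letters G–A–B–C–D–E gives a sixth.
G##→E = 7 semitones, 2 narrower than the major sixth (9), so diminished.

diminished sixth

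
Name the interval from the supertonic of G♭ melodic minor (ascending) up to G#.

augmented seventh

The supertonic of Gb melodic minor (ascending) is Ab.
Ab up to G#: letters A→G make it a seventh; 12 semitones makes it augmented.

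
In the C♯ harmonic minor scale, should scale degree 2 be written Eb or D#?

D#

Each scale degree takes a distinct letter name. Degree 2 of a scale on C must use the letter D.
D# and Eb are enharmonically the same pitch, but only D# uses the letter D, so it is the correct spelling here.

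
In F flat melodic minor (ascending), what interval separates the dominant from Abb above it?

The dominant of Fb melodic minor (ascending) is Cb.
Cb up to Abb: letters C→A make it a sixth; 8 semitones makes it minor.

minor sixth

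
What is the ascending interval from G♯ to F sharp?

Counting letters G–A–B–C–D–E–F gives a seventh.
G#→F# = 10 semitones, 1 narrower than the major seventh (11), so minor.

minor seventh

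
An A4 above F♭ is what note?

Bb

F up a perfect fourth is Bb, so the target letter is B.
From Fb, an augmented fourth is 6 semitones up: Bb.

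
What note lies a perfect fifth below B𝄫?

B down a perfect fifth is E, so the target letter is E.
From Bbb, a perfect fifth is 7 semitones down: Ebb.

Ebb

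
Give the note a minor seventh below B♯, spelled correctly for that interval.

A seventh below B lands on the letter C.
A minor seventh spans 10 semitones, so B# moves to pitch class 2. On the letter C that is C##.

C##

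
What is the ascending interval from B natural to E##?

Counting letters B–C–D–E gives a fourth.
B→E## = 7 semitones, 2 wider than the perfect fourth (5), so doubly augmented.

doubly augmented fourth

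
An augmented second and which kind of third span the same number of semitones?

An augmented second spans 3 semitones.
A third spanning 3 semitones is minor (the major third is 4).

minor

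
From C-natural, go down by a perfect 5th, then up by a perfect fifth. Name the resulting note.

C

A perfect fifth down from C is F (letter F, 7 semitones down).
A perfect fifth up from F is C (letter C, 7 semitones up).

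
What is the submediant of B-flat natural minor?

Gb

The Bb natural minor scale runs Bb C Db Eb F Gb Ab.
Degree 6 is Gb.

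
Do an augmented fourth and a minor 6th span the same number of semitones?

No

An augmented fourth spans 6 semitones; a minor sixth spans 8.
The spans differ, so they are not enharmonic equivalents.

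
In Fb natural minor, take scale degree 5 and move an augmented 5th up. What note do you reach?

G

Scale degree 5 of Fb natural minor is Cb.
An augmented fifth (8 semitones) above Cb lands on the letter G, giving G.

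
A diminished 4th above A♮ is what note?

A fourth above A lands on the letter D.
A diminished fourth spans 4 semitones, so A moves to pitch class 1. On the letter D that is Db.

Db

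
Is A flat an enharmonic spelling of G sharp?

Yes

Ab is pitch class 8; G# is pitch class 8.
All spellings map to pitch class 8, so they are enharmonically equivalent.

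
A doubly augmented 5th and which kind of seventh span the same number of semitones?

diminished

A doubly augmented fifth spans 9 semitones.
A seventh spanning 9 semitones is diminished (the major seventh is 11).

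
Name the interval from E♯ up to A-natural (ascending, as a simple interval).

Counting letters E–F–G–A gives a fourth.
E#→A = 4 semitones, 1 narrower than the perfect fourth (5), so diminished.

diminished fourth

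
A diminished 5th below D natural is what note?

G#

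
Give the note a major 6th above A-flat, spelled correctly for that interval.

A sixth above A lands on the letter F.
A major sixth spans 9 semitones, so Ab moves to pitch class 5. On the letter F that is F.

F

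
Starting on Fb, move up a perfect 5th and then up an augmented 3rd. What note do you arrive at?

E

A perfect fifth up from Fb is Cb (letter C, 7 semitones up).
An augmented third up from Cb is E (letter E, 5 semitones up).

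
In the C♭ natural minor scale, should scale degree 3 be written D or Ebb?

Ebb

Each scale degree takes a distinct letter name. Degree 3 of a scale on C must use the letter E.
Ebb and D are enharmonically the same pitch, but only Ebb uses the letter E, so it is the correct spelling here.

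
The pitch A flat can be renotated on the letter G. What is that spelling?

Ab is pitch class 8. The letter G alone is pitch class 7.
To reach pitch class 8 from G requires an offset of +1 semitone, i.e. sharp: G#.

G#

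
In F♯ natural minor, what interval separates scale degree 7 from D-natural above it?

Scale degree 7 of F# natural minor is E.
E up to D: letters E→D make it a seventh; 10 semitones makes it minor.

minor seventh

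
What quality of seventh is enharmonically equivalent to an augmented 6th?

minor

An augmented sixth spans 10 semitones.
A seventh spanning 10 semitones is minor (the major seventh is 11).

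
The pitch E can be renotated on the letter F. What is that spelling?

Fb

E is pitch class 4. The letter F alone is pitch class 5.
To reach pitch class 4 from F requires an offset of -1 semitone, i.e. flat: Fb.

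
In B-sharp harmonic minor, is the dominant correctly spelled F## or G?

Each scale degree takes a distinct letter name. Degree 5 of a scale on B must use the letter F.
F## and G are enharmonically the same pitch, but only F## uses the letter F, so it is the correct spelling here.

F##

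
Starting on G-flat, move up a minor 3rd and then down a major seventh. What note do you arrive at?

A minor third up from Gb is Bbb (letter B, 3 semitones up).
A major seventh down from Bbb is Cbb (letter C, 11 semitones down).

Cbb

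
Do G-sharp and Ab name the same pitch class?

Yes

G# = pitch class 8 and Ab = pitch class 8 — the same pitch class, so they are enharmonic equivalents.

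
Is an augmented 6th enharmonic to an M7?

No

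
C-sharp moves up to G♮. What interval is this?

diminished fifth

Counting letters C–D–E–F–G gives a fifth.
C#→G = 6 semitones, 1 narrower than the perfect fifth (7), so diminished.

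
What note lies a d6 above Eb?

Cbb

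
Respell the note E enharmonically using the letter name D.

Plain D sits 2 semitones below E, so on the letter D the same pitch needs a double sharp: D##.

D##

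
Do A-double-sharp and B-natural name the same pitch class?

Yes

A## = pitch class 11 and B = pitch class 11 — the same pitch class, so they are enharmonic equivalents.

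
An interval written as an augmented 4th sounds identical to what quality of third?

doubly augmented

An augmented fourth spans 6 semitones.
A third spanning 6 semitones is doubly augmented (the major third is 4).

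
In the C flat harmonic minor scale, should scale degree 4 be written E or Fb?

Fb

Each scale degree takes a distinct letter name. Degree 4 of a scale on C must use the letter F.
Fb and E are enharmonically the same pitch, but only Fb uses the letter F, so it is the correct spelling here.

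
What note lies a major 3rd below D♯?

B

D down a major third is Bb, so the target letter is B.
From D#, a major third is 4 semitones down: B.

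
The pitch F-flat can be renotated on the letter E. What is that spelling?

E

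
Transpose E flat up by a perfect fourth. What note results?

A fourth above E lands on the letter A.
A perfect fourth spans 5 semitones, so Eb moves to pitch class 8. On the letter A that is Ab.

Ab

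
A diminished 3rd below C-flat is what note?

A third below C lands on the letter A.
A diminished third spans 2 semitones, so Cb moves to pitch class 9. On the letter A that is A.

A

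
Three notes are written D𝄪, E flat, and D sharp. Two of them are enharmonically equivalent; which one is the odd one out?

D##

In 12-tone equal temperament, enharmonic equivalents share a pitch class. D## is pitch class 4; Eb is pitch class 3; D# is pitch class 3.
Eb and D# share pitch class 3, while D## is pitch class 4.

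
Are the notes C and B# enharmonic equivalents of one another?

Yes

C is pitch class 0; B# is pitch class 0.
All spellings map to pitch class 0, so they are enharmonically equivalent.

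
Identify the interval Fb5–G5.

augmented second

Counting letters F–G gives a second.
Fb→G = 3 semitones, 1 wider than the major second (2), so augmented.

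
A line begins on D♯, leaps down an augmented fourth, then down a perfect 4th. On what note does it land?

An augmented fourth down from D# is A (letter A, 6 semitones down).
A perfect fourth down from A is E (letter E, 5 semitones down).

E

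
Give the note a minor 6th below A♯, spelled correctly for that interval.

A down a major sixth is C, so the target letter is C.
From A#, a minor sixth is 8 semitones down: C##.

C##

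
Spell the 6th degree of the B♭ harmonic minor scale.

Gb

Degree 6 takes the letter 5 steps above B, which is G.
In harmonic minor, degree 6 sits 8 semitones above the tonic. Bb + 8 semitones is pitch class 6, spelled on G as Gb.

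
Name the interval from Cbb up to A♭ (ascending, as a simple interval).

augmented sixth

The letter names run C→A, a span of 5 letter steps, so the interval is some kind of sixth.
Cbb to Ab is 10 semitones. A major sixth is 9, so 10 makes it augmented.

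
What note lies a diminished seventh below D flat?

E

D down a major seventh is Eb, so the target letter is E.
From Db, a diminished seventh is 9 semitones down: E.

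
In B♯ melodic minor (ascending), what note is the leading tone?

A##

The B# melodic minor (ascending) scale runs B# C## D# E# F## G## A##.
Degree 7 is A##.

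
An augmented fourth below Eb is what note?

E down a perfect fourth is B, so the target letter is B.
From Eb, an augmented fourth is 6 semitones down: Bbb.

Bbb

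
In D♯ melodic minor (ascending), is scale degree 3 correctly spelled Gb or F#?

F#

Each scale degree takes a distinct letter name. Degree 3 of a scale on D must use the letter F.
F# and Gb are enharmonically the same pitch, but only F# uses the letter F, so it is the correct spelling here.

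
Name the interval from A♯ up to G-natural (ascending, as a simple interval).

diminished seventh

The letter names run A→G, a span of 6 letter steps, so the interval is some kind of seventh.
A# to G is 9 semitones. A major seventh is 11, so 9 makes it diminished.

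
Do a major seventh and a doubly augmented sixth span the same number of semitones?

Yes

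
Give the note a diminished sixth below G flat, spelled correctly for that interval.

G down a major sixth is Bb, so the target letter is B.
From Gb, a diminished sixth is 7 semitones down: B.

B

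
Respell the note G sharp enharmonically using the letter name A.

Ab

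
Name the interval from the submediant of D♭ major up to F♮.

perfect fifth

The submediant of Db major is Bb.
Bb up to F: letters B→F make it a fifth; 7 semitones makes it perfect.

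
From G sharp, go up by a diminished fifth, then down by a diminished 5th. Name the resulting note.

A diminished fifth up from G# is D (letter D, 6 semitones up).
A diminished fifth down from D is G# (letter G, 6 semitones down).

G#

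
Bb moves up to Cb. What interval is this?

Counting letters B–C gives a second.
Bb→Cb = 1 semitone, 1 narrower than the major second (2), so minor.

minor second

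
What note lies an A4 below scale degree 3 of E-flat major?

Db

Scale degree 3 of Eb major is G.
An augmented fourth (6 semitones) below G lands on the letter D, giving Db.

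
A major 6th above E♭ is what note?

C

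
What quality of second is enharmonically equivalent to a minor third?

A minor third spans 3 semitones.
A second spanning 3 semitones is augmented (the major second is 2).

augmented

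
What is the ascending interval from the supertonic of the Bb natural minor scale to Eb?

The supertonic of Bb natural minor is C.
C up to Eb: letters C→E make it a third; 3 semitones makes it minor.

minor third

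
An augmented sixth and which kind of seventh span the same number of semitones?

minor

An augmented sixth spans 10 semitones.
A seventh spanning 10 semitones is minor (the major seventh is 11).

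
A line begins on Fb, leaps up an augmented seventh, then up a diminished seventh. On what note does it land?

An augmented seventh up from Fb is E (letter E, 12 semitones up).
A diminished seventh up from E is Db (letter D, 9 semitones up).

Db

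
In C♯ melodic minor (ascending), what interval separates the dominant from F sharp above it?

The dominant of C# melodic minor (ascending) is G#.
G# up to F#: letters G→F make it a seventh; 10 semitones makes it minor.

minor seventh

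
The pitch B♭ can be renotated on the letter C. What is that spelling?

Plain C sits 2 semitones above Bb, so on the letter C the same pitch needs a double flat: Cbb.

Cbb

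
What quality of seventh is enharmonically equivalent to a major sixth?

diminished

A major sixth spans 9 semitones.
A seventh spanning 9 semitones is diminished (the major seventh is 11).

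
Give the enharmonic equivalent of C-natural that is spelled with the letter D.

C is pitch class 0. The letter D alone is pitch class 2.
To reach pitch class 0 from D requires an offset of -2 semitones, i.e. double flat: Dbb.

Dbb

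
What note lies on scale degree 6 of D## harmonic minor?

Degree 6 takes the letter 5 steps above D, which is B.
In harmonic minor, degree 6 sits 8 semitones above the tonic. D## + 8 semitones is pitch class 0, spelled on B as B#.

B#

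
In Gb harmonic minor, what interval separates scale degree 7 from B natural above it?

augmented fourth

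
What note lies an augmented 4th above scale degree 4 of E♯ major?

D##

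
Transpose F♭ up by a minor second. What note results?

Gbb

F up a major second is G, so the target letter is G.
From Fb, a minor second is 1 semitone up: Gbb.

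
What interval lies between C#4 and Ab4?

Counting letters C–D–E–F–G–A gives a sixth.
C#→Ab = 7 semitones, 2 narrower than the major sixth (9), so diminished.

diminished sixth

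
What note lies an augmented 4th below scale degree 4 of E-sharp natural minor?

Scale degree 4 of E# natural minor is A#.
An augmented fourth (6 semitones) below A# lands on the letter E, giving E.

E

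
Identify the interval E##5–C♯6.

The letter names run E→C, a span of 5 letter steps, so the interval is some kind of sixth.
E## to C# is 7 semitones. A major sixth is 9, so 7 makes it diminished.

diminished sixth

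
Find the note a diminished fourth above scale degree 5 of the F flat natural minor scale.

Fbb

Scale degree 5 of Fb natural minor is Cb.
A diminished fourth (4 semitones) above Cb lands on the letter F, giving Fbb.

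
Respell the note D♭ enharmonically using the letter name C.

C#

Db is pitch class 1. The letter C alone is pitch class 0.
To reach pitch class 1 from C requires an offset of +1 semitone, i.e. sharp: C#.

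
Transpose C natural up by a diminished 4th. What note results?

Fb

A fourth above C lands on the letter F.
A diminished fourth spans 4 semitones, so C moves to pitch class 4. On the letter F that is Fb.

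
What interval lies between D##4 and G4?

doubly diminished fourth

Counting letters D–E–F–G gives a fourth.
D##→G = 3 semitones, 2 narrower than the perfect fourth (5), so doubly diminished.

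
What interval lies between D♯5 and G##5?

augmented fourth

The letter names run D→G, a span of 3 letter steps, so the interval is some kind of fourth.
D# to G## is 6 semitones. A perfect fourth is 5, so 6 makes it augmented.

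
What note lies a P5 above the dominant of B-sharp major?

C##

The dominant of B# major is F##.
A perfect fifth (7 semitones) above F## lands on the letter C, giving C##.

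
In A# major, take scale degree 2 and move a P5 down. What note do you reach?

E#

Scale degree 2 of A# major is B#.
A perfect fifth (7 semitones) below B# lands on the letter E, giving E#.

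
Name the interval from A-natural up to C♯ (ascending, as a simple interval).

Counting letters A–B–C gives a third.
A→C# = 4 semitones, exactly the major third.

major third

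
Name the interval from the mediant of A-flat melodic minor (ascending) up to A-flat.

The mediant of Ab melodic minor (ascending) is Cb.
Cb up to Ab: letters C→A make it a sixth; 9 semitones makes it major.

major sixth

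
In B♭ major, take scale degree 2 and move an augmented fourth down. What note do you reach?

Scale degree 2 of Bb major is C.
An augmented fourth (6 semitones) below C lands on the letter G, giving Gb.

Gb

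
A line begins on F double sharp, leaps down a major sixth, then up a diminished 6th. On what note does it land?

A major sixth down from F## is A# (letter A, 9 semitones down).
A diminished sixth up from A# is F (letter F, 7 semitones up).

F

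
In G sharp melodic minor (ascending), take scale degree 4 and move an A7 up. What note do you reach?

B##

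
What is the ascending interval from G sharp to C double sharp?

The letter names run G→C, a span of 3 letter steps, so the interval is some kind of fourth.
G# to C## is 6 semitones. A perfect fourth is 5, so 6 makes it augmented.

augmented fourth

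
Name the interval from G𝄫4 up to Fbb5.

Counting letters G–A–B–C–D–E–F gives a seventh.
Gbb→Fbb = 10 semitones, 1 narrower than the major seventh (11), so minor.

minor seventh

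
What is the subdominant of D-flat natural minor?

The Db natural minor scale runs Db Eb Fb Gb Ab Bbb Cb.
Degree 4 is Gb.

Gb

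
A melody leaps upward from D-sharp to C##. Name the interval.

major seventh

The letter names run D→C, a span of 6 letter steps, so the interval is some kind of seventh.
D# to C## is 11 semitones. A major seventh is 11, so 11 makes it major.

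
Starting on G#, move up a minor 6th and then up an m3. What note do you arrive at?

A minor sixth up from G# is E (letter E, 8 semitones up).
A minor third up from E is G (letter G, 3 semitones up).

G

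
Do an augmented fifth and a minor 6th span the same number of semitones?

Yes

An augmented fifth spans 8 semitones; a minor sixth spans 8.
They are enharmonically equivalent.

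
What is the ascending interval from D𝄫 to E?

doubly augmented second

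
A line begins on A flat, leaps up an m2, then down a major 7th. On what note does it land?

Cbb

A minor second up from Ab is Bbb (letter B, 1 semitone up).
A major seventh down from Bbb is Cbb (letter C, 11 semitones down).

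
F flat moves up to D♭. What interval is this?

major sixth

Counting letters F–G–A–B–C–D gives a sixth.
Fb→Db = 9 semitones, exactly the major sixth.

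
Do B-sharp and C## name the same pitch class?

No

B# is pitch class 0; C## is pitch class 2.
The pitch classes differ (0 vs. 2), so they are not enharmonic equivalents.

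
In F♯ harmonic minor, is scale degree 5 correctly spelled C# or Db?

Each scale degree takes a distinct letter name. Degree 5 of a scale on F must use the letter C.
C# and Db are enharmonically the same pitch, but only C# uses the letter C, so it is the correct spelling here.

C#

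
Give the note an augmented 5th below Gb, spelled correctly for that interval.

A fifth below G lands on the letter C.
An augmented fifth spans 8 semitones, so Gb moves to pitch class 10. On the letter C that is Cbb.

Cbb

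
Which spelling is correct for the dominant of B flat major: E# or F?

Each scale degree takes a distinct letter name. Degree 5 of a scale on B must use the letter F.
F and E# are enharmonically the same pitch, but only F uses the letter F, so it is the correct spelling here.

F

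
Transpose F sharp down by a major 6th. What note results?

A sixth below F lands on the letter A.
A major sixth spans 9 semitones, so F# moves to pitch class 9. On the letter A that is A.

A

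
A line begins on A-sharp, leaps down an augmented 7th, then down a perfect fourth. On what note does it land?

An augmented seventh down from A# is Bb (letter B, 12 semitones down).
A perfect fourth down from Bb is F (letter F, 5 semitones down).

F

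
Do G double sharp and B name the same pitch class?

Two spellings are enharmonically equivalent only if they share a pitch class.
Here G## → 9, B → 11; 9 ≠ 11, so they are not.

No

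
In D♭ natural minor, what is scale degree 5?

The Db natural minor scale runs Db Eb Fb Gb Ab Bbb Cb.
Degree 5 is Ab.

Ab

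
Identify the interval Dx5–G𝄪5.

perfect fourth

The letter names run D→G, a span of 3 letter steps, so the interval is some kind of fourth.
D## to G## is 5 semitones. A perfect fourth is 5, so 5 makes it perfect.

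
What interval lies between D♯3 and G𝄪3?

The letter names run D→G, a span of 3 letter steps, so the interval is some kind of fourth.
D# to G## is 6 semitones. A perfect fourth is 5, so 6 makes it augmented.

augmented fourth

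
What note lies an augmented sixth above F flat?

F up a major sixth is D, so the target letter is D.
From Fb, an augmented sixth is 10 semitones up: D.

D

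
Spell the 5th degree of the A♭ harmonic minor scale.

Degree 5 takes the letter 4 steps above A, which is E.
In harmonic minor, degree 5 sits 7 semitones above the tonic. Ab + 7 semitones is pitch class 3, spelled on E as Eb.

Eb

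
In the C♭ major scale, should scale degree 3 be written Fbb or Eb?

Eb

Each scale degree takes a distinct letter name. Degree 3 of a scale on C must use the letter E.
Eb and Fbb are enharmonically the same pitch, but only Eb uses the letter E, so it is the correct spelling here.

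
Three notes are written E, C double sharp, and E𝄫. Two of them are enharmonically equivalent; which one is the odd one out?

E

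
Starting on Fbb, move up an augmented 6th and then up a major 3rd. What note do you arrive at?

An augmented sixth up from Fbb is Db (letter D, 10 semitones up).
A major third up from Db is F (letter F, 4 semitones up).

F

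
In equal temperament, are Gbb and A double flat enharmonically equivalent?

Gbb is pitch class 5; Abb is pitch class 7.
The pitch classes differ (5 vs. 7), so they are not enharmonic equivalents.

No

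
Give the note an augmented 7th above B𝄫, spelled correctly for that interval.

B up a major seventh is A#, so the target letter is A.
From Bbb, an augmented seventh is 12 semitones up: A.

A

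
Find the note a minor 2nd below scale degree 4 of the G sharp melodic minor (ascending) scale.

B#

Scale degree 4 of G# melodic minor (ascending) is C#.
A minor second (1 semitone) below C# lands on the letter B, giving B#.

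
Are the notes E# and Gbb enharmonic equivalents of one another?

E# = pitch class 5 and Gbb = pitch class 5 — the same pitch class, so they are enharmonic equivalents.

Yes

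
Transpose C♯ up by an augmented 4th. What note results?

F##

C up a perfect fourth is F, so the target letter is F.
From C#, an augmented fourth is 6 semitones up: F##.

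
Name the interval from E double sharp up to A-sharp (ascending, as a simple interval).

diminished fourth

Counting letters E–F–G–A gives a fourth.
E##→A# = 4 semitones, 1 narrower than the perfect fourth (5), so diminished.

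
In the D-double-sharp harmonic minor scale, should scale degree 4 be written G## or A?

Each scale degree takes a distinct letter name. Degree 4 of a scale on D must use the letter G.
G## and A are enharmonically the same pitch, but only G## uses the letter G, so it is the correct spelling here.

G##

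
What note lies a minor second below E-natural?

A second below E lands on the letter D.
A minor second spans 1 semitone, so E moves to pitch class 3. On the letter D that is D#.

D#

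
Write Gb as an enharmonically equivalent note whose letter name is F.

Gb is pitch class 6. The letter F alone is pitch class 5.
To reach pitch class 6 from F requires an offset of +1 semitone, i.e. sharp: F#.

F#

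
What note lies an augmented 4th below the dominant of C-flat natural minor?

The dominant of Cb natural minor is Gb.
An augmented fourth (6 semitones) below Gb lands on the letter D, giving Dbb.

Dbb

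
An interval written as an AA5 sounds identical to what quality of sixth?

A doubly augmented fifth spans 9 semitones.
A sixth spanning 9 semitones is major (the major sixth is 9).

major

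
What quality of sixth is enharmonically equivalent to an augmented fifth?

An augmented fifth spans 8 semitones.
A sixth spanning 8 semitones is minor (the major sixth is 9).

minor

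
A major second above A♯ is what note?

B#

A second above A lands on the letter B.
A major second spans 2 semitones, so A# moves to pitch class 0. On the letter B that is B#.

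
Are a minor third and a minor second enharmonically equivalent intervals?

No

A minor third spans 3 semitones; a minor second spans 1.
The spans differ, so they are not enharmonic equivalents.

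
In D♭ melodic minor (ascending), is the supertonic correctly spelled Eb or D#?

Eb

Each scale degree takes a distinct letter name. Degree 2 of a scale on D must use the letter E.
Eb and D# are enharmonically the same pitch, but only Eb uses the letter E, so it is the correct spelling here.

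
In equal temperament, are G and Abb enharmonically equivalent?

G is pitch class 7; Abb is pitch class 7.
All spellings map to pitch class 7, so they are enharmonically equivalent.

Yes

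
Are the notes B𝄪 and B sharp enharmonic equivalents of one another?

Two spellings are enharmonically equivalent only if they share a pitch class.
Here B## → 1, B# → 0; 0 ≠ 1, so they are not.

No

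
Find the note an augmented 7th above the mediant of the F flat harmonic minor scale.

The mediant of Fb harmonic minor is Abb.
An augmented seventh (12 semitones) above Abb lands on the letter G, giving G.

G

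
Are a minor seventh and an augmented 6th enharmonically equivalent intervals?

A minor seventh spans 10 semitones; an augmented sixth spans 10.
They are enharmonically equivalent.

Yes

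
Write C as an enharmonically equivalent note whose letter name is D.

Dbb

Plain D sits 2 semitones above C, so on the letter D the same pitch needs a double flat: Dbb.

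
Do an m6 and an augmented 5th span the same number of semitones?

A minor sixth spans 8 semitones; an augmented fifth spans 8.
They are enharmonically equivalent.

Yes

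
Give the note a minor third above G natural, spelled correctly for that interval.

Bb

G up a major third is B, so the target letter is B.
From G, a minor third is 3 semitones up: Bb.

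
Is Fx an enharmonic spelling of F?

F## is pitch class 7; F is pitch class 5.
The pitch classes differ (7 vs. 5), so they are not enharmonic equivalents.

No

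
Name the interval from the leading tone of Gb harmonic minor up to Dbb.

The leading tone of Gb harmonic minor is F.
F up to Dbb: letters F→D make it a sixth; 7 semitones makes it diminished.

diminished sixth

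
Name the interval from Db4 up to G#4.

doubly augmented fourth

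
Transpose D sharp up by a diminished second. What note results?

Eb

D up a major second is E, so the target letter is E.
From D#, a diminished second is 0 semitones up: Eb.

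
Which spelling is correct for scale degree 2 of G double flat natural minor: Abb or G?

Abb

Each scale degree takes a distinct letter name. Degree 2 of a scale on G must use the letter A.
Abb and G are enharmonically the same pitch, but only Abb uses the letter A, so it is the correct spelling here.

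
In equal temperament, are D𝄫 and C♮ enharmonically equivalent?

Yes

Dbb is pitch class 0; C is pitch class 0.
All spellings map to pitch class 0, so they are enharmonically equivalent.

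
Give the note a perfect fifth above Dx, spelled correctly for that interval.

A##

A fifth above D lands on the letter A.
A perfect fifth spans 7 semitones, so D## moves to pitch class 11. On the letter A that is A##.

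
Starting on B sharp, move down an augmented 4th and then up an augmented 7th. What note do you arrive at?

An augmented fourth down from B# is F# (letter F, 6 semitones down).
An augmented seventh up from F# is E## (letter E, 12 semitones up).

E##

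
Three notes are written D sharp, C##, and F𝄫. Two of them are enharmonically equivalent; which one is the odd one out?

C##

In 12-tone equal temperament, enharmonic equivalents share a pitch class. D# is pitch class 3; C## is pitch class 2; Fbb is pitch class 3.
D# and Fbb share pitch class 3, while C## is pitch class 2.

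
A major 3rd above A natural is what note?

C#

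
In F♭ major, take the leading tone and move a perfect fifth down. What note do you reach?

The leading tone of Fb major is Eb.
A perfect fifth (7 semitones) below Eb lands on the letter A, giving Ab.

Ab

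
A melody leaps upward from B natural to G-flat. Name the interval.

Counting letters B–C–D–E–F–G gives a sixth.
B→Gb = 7 semitones, 2 narrower than the major sixth (9), so diminished.

diminished sixth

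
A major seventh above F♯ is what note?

E#

A seventh above F lands on the letter E.
A major seventh spans 11 semitones, so F# moves to pitch class 5. On the letter E that is E#.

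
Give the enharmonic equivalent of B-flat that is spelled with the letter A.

A#

Plain A sits 1 semitone below Bb, so on the letter A the same pitch needs a sharp: A#.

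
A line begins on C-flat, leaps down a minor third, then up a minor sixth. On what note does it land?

Fb

A minor third down from Cb is Ab (letter A, 3 semitones down).
A minor sixth up from Ab is Fb (letter F, 8 semitones up).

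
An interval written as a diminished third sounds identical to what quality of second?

A diminished third spans 2 semitones.
A second spanning 2 semitones is major (the major second is 2).

major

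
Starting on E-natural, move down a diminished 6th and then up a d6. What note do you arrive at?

E

A diminished sixth down from E is G## (letter G, 7 semitones down).
A diminished sixth up from G## is E (letter E, 7 semitones up).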